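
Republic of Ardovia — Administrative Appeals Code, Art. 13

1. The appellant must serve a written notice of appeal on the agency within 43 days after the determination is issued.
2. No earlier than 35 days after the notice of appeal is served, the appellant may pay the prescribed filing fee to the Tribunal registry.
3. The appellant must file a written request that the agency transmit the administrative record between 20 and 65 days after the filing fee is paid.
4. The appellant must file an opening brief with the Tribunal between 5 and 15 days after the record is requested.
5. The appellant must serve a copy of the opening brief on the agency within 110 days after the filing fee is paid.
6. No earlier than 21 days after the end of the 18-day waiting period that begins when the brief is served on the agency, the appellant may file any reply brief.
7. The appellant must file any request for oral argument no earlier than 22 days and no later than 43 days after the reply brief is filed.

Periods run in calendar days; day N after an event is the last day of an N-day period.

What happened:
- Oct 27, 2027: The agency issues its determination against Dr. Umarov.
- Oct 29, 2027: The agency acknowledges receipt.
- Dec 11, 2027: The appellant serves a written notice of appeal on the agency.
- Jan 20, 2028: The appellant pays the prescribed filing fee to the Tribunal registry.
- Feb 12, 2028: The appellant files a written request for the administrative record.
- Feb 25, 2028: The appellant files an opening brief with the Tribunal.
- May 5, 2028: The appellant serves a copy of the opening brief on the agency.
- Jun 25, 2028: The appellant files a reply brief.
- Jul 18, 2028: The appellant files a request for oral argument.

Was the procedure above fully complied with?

Step 1 — counting 43 days from Oct 27, 2027 (when the determination is issued) gives a deadline of Dec 9, 2027; Dec 11, 2027 misses that deadline by 2 days.

No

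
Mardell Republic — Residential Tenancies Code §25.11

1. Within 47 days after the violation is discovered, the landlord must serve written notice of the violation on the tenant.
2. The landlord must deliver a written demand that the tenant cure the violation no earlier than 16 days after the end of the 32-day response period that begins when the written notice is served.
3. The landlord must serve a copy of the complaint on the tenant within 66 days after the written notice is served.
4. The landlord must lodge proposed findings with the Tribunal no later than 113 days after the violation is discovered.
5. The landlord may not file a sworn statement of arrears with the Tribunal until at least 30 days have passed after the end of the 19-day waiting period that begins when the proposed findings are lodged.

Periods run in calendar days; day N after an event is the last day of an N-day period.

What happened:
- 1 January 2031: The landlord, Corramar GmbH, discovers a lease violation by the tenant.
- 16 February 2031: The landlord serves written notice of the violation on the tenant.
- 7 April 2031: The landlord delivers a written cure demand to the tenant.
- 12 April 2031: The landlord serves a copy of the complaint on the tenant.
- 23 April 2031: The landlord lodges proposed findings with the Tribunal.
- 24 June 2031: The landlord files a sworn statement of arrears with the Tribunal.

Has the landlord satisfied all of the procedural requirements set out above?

Yes

Step 1 — counting 47 days from 1 January 2031 (when the violation is discovered) gives a deadline of 17 February 2031; 16 February 2031 is within that limit.
Step 2 — must wait 16 days from 20 March 2031 (end of the 32-day response period, which began when the written notice is served on 16 February 2031), so not before 5 April 2031; 7 April 2031 is on or after that date.
Step 3 — counting 66 days from 16 February 2031 (when the written notice is served) gives a deadline of 23 April 2031; completed 12 April 2031, before the deadline.
Step 4 — counting 113 days from 1 January 2031 (when the violation is discovered) gives a deadline of 24 April 2031; 23 April 2031 is within that limit.
Step 5 — must wait 30 days from 12 May 2031 (end of the 19-day waiting period, which began when the proposed findings are lodged on 23 April 2031), so not before 11 June 2031; done 24 June 2031 — permitted.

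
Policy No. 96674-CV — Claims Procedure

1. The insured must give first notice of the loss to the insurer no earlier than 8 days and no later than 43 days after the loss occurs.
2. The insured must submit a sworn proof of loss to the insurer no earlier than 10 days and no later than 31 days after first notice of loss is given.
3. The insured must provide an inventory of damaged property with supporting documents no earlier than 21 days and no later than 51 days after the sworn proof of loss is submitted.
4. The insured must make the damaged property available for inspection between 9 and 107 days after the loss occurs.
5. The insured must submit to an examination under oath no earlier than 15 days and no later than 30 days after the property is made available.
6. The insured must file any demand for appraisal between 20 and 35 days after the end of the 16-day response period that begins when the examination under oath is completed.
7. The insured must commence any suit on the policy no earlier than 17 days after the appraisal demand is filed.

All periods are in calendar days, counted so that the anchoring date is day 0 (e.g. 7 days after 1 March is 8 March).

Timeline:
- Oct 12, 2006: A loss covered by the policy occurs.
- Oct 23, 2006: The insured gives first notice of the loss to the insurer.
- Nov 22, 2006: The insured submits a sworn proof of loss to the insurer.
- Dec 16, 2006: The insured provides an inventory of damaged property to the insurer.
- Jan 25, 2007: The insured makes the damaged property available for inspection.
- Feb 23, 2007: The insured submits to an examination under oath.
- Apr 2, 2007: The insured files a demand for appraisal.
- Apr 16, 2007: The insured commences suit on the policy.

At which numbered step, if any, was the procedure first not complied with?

Step 1: the window is 8–43 days after Oct 12, 2006 (when the loss occurs), so Oct 20, 2006 through Nov 24, 2006; Oct 23, 2006 falls inside that range.
Step 2: the window is 10–31 days after Oct 23, 2006 (when first notice of loss is given), so Nov 2, 2006 through Nov 23, 2006; Nov 22, 2006 falls inside that range.
Step 3: the window is 21–51 days after Nov 22, 2006 (when the sworn proof of loss is submitted), so Dec 13, 2006 through Jan 12, 2007; Dec 16, 2006 falls inside that range.
Step 4: the window is 9–107 days after Oct 12, 2006 (when the loss occurs), so Oct 21, 2006 through Jan 27, 2007; Jan 25, 2007 falls inside that range.
Step 5: the window is 15–30 days after Jan 25, 2007 (when the property is made available), so Feb 9, 2007 through Feb 24, 2007; done Feb 23, 2007 — within the window.
Step 6: the window is 20–35 days after Mar 11, 2007 (end of the 16-day response period, which began when the examination under oath is completed on Feb 23, 2007), so Mar 31, 2007 through Apr 15, 2007; done Apr 2, 2007, which is between those dates.
Step 7: the earliest permitted date is 17 days after Apr 2, 2007 (when the appraisal demand is filed), i.e. Apr 19, 2007; done Apr 16, 2007 — 3 days too early.

Step 7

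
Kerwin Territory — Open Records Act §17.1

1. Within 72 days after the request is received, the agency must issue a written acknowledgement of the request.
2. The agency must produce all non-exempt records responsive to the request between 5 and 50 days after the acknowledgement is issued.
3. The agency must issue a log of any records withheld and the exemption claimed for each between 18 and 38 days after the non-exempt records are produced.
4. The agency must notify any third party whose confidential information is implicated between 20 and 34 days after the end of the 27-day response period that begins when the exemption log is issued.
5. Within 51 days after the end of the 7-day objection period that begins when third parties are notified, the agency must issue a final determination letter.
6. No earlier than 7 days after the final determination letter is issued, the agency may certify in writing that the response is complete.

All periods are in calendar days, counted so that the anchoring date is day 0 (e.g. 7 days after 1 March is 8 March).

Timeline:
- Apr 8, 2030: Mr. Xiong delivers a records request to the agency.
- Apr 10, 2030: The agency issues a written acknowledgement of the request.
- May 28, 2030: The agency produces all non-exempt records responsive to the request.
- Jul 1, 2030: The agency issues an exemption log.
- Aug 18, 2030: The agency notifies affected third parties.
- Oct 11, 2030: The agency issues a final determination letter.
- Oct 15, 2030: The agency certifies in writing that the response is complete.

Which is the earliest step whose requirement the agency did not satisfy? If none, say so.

Step 6

Step 1 — counting 72 days from Apr 8, 2030 (when the request is received) gives a deadline of Jun 19, 2030; done Apr 10, 2030 — timely.
Step 2 — 5 and 50 days from Apr 10, 2030 (when the acknowledgement is issued) are Apr 15, 2030 and May 30, 2030 respectively; done May 28, 2030, which is between those dates.
Step 3 — 18 and 38 days from May 28, 2030 (when the non-exempt records are produced) are Jun 15, 2030 and Jul 5, 2030 respectively; done Jul 1, 2030 — within the window.
Step 4 — 20 and 34 days from Jul 28, 2030 (end of the 27-day response period, which began when the exemption log is issued on Jul 1, 2030) are Aug 17, 2030 and Aug 31, 2030 respectively; done Aug 18, 2030, which is between those dates.
Step 5 — counting 51 days from Aug 25, 2030 (end of the 7-day objection period, which began when third parties are notified on Aug 18, 2030) gives a deadline of Oct 15, 2030; Oct 11, 2030 is within that limit.
Step 6 — must wait 7 days from Oct 11, 2030 (when the final determination letter is issued), so not before Oct 18, 2030; acted on Oct 15, 2030, 3 days prematurely.
Later steps need not be reached.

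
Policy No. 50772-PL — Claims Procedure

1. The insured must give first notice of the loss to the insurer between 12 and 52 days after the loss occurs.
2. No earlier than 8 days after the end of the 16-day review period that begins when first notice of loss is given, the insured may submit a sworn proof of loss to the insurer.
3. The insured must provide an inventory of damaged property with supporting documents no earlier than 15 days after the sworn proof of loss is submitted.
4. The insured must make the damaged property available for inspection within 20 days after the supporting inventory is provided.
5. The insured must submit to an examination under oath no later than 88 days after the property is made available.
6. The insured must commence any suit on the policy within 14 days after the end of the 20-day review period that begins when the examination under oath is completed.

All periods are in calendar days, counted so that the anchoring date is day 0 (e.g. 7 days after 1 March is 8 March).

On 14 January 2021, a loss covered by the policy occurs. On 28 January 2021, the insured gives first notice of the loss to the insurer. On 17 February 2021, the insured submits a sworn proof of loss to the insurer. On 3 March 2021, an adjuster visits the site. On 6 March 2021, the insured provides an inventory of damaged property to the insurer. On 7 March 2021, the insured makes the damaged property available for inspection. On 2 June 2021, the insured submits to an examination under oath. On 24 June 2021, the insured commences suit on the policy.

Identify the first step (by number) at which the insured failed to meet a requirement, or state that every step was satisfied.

Step 2

Step 1 — 12 and 52 days from 14 January 2021 (when the loss occurs) are 26 January 2021 and 7 March 2021 respectively; done 28 January 2021, which is between those dates.
Step 2 — must wait 8 days from 13 February 2021 (end of the 16-day review period, which began when first notice of loss is given on 28 January 2021), so not before 21 February 2021; 17 February 2021 is 4 days before the earliest permitted date.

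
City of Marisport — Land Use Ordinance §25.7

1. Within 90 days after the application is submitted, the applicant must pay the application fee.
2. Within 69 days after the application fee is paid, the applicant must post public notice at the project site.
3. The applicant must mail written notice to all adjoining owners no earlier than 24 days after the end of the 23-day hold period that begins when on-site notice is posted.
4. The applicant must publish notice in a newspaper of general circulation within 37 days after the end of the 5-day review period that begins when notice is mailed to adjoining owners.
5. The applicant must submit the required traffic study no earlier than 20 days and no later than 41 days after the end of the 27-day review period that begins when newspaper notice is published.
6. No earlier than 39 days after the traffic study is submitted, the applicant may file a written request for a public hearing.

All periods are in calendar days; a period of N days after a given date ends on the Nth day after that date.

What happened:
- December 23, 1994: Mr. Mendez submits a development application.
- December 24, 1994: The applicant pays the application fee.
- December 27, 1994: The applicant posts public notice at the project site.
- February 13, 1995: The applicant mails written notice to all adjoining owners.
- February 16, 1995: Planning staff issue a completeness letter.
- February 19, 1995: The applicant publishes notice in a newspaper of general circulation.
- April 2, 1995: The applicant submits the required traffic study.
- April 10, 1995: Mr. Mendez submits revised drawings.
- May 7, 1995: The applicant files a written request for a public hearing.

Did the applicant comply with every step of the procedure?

No

Step 1 — counting 90 days from December 23, 1994 (when the application is submitted) gives a deadline of March 23, 1995; done December 24, 1994 — timely.
Step 2 — counting 69 days from December 24, 1994 (when the application fee is paid) gives a deadline of March 3, 1995; done December 27, 1994 — timely.
Step 3 — must wait 24 days from January 19, 1995 (end of the 23-day hold period, which began when on-site notice is posted on December 27, 1994), so not before February 12, 1995; done February 13, 1995 — permitted.
Step 4 — counting 37 days from February 18, 1995 (end of the 5-day review period, which began when notice is mailed to adjoining owners on February 13, 1995) gives a deadline of March 27, 1995; completed February 19, 1995, before the deadline.
Step 5 — 20 and 41 days from March 18, 1995 (end of the 27-day review period, which began when newspaper notice is published on February 19, 1995) are April 7, 1995 and April 28, 1995 respectively; April 2, 1995 is 5 days too early.
The analysis stops there.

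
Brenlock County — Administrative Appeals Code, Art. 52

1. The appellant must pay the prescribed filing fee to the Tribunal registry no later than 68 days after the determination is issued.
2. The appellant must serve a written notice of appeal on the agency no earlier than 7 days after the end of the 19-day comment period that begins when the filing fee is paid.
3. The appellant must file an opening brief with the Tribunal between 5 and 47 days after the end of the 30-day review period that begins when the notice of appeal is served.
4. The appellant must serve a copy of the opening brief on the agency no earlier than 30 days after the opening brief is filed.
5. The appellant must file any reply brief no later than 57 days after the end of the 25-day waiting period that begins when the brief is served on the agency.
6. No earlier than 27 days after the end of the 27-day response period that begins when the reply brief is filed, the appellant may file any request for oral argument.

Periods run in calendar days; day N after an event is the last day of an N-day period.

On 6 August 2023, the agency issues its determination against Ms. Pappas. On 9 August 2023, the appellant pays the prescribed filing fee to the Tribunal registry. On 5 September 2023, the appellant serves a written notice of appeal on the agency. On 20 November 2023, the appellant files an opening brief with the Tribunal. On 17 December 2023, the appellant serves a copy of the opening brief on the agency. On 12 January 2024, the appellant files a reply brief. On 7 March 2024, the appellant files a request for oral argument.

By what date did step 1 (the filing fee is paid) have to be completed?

13 October 2023

Step 1 runs from 6 August 2023, when the determination is issued. 68 days after 6 August 2023 is 13 October 2023.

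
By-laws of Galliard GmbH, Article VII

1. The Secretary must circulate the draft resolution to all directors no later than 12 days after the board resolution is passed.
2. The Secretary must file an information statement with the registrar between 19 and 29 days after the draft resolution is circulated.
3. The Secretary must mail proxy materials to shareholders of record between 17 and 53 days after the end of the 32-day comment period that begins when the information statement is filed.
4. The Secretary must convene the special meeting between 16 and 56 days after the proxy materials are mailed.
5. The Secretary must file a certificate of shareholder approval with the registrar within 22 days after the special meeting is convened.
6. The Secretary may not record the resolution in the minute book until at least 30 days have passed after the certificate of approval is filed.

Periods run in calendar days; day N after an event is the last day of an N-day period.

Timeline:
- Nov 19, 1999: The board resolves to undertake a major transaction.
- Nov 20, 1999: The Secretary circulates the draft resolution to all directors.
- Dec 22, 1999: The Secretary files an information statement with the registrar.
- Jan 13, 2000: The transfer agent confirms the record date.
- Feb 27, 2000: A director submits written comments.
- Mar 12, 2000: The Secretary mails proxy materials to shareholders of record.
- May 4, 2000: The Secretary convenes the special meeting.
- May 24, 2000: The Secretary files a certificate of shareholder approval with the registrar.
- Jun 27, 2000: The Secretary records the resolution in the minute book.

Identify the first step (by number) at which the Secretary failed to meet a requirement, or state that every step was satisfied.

(1) due by Nov 19, 1999 + 12 days = Dec 1, 1999; done Nov 20, 1999 — timely.
(2) the permitted window runs from Nov 20, 1999 + 19 = Dec 9, 1999 to Nov 20, 1999 + 29 = Dec 19, 1999; done Dec 22, 1999 — 3 days after the window closed.
The analysis stops there.

Step 2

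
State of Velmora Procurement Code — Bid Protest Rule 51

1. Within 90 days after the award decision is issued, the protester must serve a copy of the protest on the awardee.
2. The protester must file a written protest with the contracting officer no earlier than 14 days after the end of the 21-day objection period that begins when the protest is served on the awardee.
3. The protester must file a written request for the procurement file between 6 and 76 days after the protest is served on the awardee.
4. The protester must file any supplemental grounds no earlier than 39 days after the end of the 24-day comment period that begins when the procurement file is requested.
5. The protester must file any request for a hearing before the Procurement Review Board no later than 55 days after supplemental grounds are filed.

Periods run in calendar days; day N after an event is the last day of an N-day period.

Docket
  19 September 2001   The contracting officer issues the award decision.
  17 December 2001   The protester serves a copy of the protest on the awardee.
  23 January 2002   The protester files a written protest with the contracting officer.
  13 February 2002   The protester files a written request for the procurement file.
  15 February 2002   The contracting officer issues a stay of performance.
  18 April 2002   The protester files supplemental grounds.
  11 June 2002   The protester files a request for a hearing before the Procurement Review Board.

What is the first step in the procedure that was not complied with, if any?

Step 1 — counting 90 days from 19 September 2001 (when the award decision is issued) gives a deadline of 18 December 2001; done 17 December 2001 — timely.
Step 2 — must wait 14 days from 7 January 2002 (end of the 21-day objection period, which began when the protest is served on the awardee on 17 December 2001), so not before 21 January 2002; 23 January 2002 is on or after that date.
Step 3 — 6 and 76 days from 17 December 2001 (when the protest is served on the awardee) are 23 December 2001 and 3 March 2002 respectively; 13 February 2002 falls inside that range.
Step 4 — must wait 39 days from 9 March 2002 (end of the 24-day comment period, which began when the procurement file is requested on 13 February 2002), so not before 17 April 2002; done 18 April 2002, after the minimum wait.
Step 5 — counting 55 days from 18 April 2002 (when supplemental grounds are filed) gives a deadline of 12 June 2002; done 11 June 2002 — timely.

None — every step was satisfied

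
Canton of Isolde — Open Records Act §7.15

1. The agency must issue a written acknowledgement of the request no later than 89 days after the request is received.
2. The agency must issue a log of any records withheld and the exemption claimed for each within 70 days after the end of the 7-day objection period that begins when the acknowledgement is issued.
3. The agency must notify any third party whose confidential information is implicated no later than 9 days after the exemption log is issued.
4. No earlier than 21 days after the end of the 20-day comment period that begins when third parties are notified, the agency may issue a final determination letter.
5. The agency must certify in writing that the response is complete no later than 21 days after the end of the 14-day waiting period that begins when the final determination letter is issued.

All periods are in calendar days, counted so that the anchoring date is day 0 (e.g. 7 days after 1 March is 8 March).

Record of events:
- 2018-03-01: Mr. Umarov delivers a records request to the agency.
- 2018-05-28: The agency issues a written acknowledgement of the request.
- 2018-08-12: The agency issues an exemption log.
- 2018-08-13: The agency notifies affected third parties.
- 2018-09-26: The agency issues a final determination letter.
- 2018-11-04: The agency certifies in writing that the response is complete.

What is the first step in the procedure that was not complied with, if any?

Step 1: 89 days after 2018-03-01 (when the request is received) is 2018-05-29; completed 2018-05-28, before the deadline.
Step 2: 70 days after 2018-06-04 (end of the 7-day objection period, which began when the acknowledgement is issued on 2018-05-28) is 2018-08-13; 2018-08-12 is within that limit.
Step 3: 9 days after 2018-08-12 (when the exemption log is issued) is 2018-08-21; done 2018-08-13 — timely.
Step 4: the earliest permitted date is 21 days after 2018-09-02 (end of the 20-day comment period, which began when third parties are notified on 2018-08-13), i.e. 2018-09-23; done 2018-09-26 — permitted.
Step 5: 21 days after 2018-10-10 (end of the 14-day waiting period, which began when the final determination letter is issued on 2018-09-26) is 2018-10-31; not done until 2018-11-04, 4 days after the deadline.

Step 5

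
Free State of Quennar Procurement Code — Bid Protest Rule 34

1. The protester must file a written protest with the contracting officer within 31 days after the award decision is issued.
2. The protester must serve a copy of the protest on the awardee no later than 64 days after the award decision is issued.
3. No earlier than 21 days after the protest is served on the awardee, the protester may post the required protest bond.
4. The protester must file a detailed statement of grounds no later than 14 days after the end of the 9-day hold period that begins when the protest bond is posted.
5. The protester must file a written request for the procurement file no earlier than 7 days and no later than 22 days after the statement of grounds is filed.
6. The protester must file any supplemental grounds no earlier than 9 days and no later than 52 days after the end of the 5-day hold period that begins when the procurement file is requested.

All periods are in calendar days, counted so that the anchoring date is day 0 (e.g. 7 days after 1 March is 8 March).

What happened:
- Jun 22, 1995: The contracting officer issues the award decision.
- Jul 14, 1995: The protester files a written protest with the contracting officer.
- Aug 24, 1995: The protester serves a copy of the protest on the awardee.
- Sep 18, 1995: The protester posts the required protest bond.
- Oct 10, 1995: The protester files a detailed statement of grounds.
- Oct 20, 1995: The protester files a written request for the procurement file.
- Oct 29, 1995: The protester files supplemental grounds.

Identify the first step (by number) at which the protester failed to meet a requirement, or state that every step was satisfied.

Step 6

Step 1 — counting 31 days from Jun 22, 1995 (when the award decision is issued) gives a deadline of Jul 23, 1995; done Jul 14, 1995 — timely.
Step 2 — counting 64 days from Jun 22, 1995 (when the award decision is issued) gives a deadline of Aug 25, 1995; completed Aug 24, 1995, before the deadline.
Step 3 — must wait 21 days from Aug 24, 1995 (when the protest is served on the awardee), so not before Sep 14, 1995; done Sep 18, 1995, after the minimum wait.
Step 4 — counting 14 days from Sep 27, 1995 (end of the 9-day hold period, which began when the protest bond is posted on Sep 18, 1995) gives a deadline of Oct 11, 1995; Oct 10, 1995 is within that limit.
Step 5 — 7 and 22 days from Oct 10, 1995 (when the statement of grounds is filed) are Oct 17, 1995 and Nov 1, 1995 respectively; done Oct 20, 1995, which is between those dates.
Step 6 — 9 and 52 days from Oct 25, 1995 (end of the 5-day hold period, which began when the procurement file is requested on Oct 20, 1995) are Nov 3, 1995 and Dec 16, 1995 respectively; done Oct 29, 1995 — 5 days before the window opened.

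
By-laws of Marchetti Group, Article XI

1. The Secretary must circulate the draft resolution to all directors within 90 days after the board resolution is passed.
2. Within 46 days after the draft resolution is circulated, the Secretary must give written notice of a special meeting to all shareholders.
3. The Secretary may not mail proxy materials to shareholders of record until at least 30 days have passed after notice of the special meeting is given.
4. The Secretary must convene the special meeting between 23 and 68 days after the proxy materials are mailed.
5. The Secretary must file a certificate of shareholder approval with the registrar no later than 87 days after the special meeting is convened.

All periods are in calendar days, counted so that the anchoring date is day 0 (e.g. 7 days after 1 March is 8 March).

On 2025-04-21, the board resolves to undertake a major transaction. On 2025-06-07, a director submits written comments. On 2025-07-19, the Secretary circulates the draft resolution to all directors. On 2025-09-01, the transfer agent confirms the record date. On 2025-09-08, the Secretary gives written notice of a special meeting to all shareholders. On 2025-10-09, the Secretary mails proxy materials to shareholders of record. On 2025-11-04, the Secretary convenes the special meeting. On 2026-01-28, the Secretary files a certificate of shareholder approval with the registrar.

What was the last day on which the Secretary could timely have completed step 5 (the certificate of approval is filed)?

2026-01-30

Step 5 runs from 2025-11-04, when the special meeting is convened. 87 days after 2025-11-04 is 2026-01-30.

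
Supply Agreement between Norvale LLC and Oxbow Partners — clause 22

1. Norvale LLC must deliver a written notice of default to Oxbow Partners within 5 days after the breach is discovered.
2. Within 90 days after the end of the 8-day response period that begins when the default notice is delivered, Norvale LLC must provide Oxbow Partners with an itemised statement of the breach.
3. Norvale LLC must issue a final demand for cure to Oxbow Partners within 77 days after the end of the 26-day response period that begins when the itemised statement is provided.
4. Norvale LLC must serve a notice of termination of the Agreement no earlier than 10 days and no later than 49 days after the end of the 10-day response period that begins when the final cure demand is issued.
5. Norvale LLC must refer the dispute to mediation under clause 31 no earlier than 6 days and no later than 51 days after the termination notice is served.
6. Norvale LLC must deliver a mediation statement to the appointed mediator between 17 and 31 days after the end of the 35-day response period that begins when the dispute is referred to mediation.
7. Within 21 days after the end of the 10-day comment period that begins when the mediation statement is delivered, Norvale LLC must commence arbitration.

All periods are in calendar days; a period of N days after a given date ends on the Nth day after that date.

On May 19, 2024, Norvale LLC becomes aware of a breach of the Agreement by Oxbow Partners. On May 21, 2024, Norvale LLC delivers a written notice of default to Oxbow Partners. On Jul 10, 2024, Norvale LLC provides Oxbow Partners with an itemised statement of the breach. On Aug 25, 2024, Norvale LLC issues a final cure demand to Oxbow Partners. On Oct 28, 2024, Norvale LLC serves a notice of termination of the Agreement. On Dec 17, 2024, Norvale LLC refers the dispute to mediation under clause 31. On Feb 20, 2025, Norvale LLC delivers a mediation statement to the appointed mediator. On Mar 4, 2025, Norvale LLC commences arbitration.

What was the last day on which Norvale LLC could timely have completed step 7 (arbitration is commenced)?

The mediation statement is delivered on Feb 20, 2025; the 10-day comment period therefore ends Mar 2, 2025, and step 7 runs from that date. 21 days after Mar 2, 2025 is Mar 23, 2025.

Mar 23, 2025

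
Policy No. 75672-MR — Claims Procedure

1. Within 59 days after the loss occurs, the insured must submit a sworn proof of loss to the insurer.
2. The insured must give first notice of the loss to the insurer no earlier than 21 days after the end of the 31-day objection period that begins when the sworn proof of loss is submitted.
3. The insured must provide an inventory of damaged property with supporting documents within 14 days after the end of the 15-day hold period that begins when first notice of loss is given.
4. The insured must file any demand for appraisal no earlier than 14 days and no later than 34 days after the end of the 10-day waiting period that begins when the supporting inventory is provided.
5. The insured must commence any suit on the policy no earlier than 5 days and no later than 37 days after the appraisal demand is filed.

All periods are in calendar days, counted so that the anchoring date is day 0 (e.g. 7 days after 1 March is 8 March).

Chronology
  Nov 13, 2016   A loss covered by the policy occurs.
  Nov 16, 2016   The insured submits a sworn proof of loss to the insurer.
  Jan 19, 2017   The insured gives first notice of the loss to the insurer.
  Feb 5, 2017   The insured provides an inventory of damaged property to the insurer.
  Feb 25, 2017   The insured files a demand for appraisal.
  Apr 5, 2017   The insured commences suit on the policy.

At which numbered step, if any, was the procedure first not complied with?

Step 4

(1) due by Nov 13, 2016 + 59 days = Jan 11, 2017; done Nov 16, 2016 — timely.
(2) permitted from Dec 17, 2016 + 21 days = Jan 7, 2017 onward; done Jan 19, 2017 — permitted.
(3) due by Feb 3, 2017 + 14 days = Feb 17, 2017; Feb 5, 2017 is within that limit.
(4) the permitted window runs from Feb 15, 2017 + 14 = Mar 1, 2017 to Feb 15, 2017 + 34 = Mar 21, 2017; Feb 25, 2017 is 4 days too early.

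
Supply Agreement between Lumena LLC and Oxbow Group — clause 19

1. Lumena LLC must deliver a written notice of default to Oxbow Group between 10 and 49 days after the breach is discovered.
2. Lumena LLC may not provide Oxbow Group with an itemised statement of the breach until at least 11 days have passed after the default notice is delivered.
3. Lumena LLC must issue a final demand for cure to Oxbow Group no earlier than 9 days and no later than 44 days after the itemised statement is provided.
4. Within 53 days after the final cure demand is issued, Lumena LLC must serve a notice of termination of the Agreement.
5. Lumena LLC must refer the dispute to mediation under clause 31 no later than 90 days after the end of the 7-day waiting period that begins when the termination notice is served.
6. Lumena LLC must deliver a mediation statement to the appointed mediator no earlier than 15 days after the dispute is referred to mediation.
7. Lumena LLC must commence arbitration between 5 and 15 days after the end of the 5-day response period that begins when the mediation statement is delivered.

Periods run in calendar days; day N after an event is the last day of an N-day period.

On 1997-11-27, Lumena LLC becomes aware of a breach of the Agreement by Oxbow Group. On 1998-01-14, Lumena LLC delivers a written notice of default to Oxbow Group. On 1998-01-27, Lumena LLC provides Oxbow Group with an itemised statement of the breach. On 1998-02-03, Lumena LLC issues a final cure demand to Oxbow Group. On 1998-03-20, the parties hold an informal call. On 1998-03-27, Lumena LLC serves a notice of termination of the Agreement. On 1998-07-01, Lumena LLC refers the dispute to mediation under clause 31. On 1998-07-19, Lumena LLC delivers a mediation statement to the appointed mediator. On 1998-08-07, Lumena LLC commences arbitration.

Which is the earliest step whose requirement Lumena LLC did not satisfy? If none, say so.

Step 3

(1) the permitted window runs from 1997-11-27 + 10 = 1997-12-07 to 1997-11-27 + 49 = 1998-01-15; done 1998-01-14 — within the window.
(2) permitted from 1998-01-14 + 11 days = 1998-01-25 onward; done 1998-01-27 — permitted.
(3) the permitted window runs from 1998-01-27 + 9 = 1998-02-05 to 1998-01-27 + 44 = 1998-03-12; done 1998-02-03 — 2 days before the window opened.
The procedure was therefore not followed at step 3.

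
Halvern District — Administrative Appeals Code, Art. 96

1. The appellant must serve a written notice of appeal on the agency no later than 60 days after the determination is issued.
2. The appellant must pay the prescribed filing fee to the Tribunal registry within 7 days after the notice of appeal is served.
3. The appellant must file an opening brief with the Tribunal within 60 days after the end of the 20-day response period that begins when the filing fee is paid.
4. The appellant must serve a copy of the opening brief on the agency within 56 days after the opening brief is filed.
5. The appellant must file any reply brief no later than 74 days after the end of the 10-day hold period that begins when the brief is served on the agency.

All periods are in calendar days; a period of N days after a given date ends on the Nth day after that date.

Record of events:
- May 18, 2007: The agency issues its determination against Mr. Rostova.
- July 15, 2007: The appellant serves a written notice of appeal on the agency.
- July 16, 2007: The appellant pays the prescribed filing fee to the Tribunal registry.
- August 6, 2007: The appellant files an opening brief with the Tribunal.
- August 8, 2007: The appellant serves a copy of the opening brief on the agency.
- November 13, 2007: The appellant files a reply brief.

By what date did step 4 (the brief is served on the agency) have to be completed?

October 1, 2007

Step 4 runs from August 6, 2007, when the opening brief is filed. 56 days after August 6, 2007 is October 1, 2007.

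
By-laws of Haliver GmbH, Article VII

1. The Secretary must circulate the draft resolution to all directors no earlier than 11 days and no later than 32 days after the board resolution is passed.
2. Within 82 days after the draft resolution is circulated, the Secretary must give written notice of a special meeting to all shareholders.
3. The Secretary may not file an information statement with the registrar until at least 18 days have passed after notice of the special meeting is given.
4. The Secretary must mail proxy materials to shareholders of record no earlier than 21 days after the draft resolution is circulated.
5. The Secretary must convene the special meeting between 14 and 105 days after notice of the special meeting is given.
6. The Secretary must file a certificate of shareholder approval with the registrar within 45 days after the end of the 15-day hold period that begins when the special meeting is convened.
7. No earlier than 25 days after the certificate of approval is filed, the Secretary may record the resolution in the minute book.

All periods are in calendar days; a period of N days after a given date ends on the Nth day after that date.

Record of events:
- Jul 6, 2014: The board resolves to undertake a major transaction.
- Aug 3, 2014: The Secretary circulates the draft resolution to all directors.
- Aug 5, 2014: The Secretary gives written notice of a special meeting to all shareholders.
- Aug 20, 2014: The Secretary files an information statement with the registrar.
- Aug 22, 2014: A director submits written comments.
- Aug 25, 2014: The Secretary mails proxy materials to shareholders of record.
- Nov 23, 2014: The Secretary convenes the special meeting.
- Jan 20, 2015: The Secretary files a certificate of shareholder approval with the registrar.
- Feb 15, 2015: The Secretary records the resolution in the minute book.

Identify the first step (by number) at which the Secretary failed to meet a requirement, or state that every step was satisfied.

(1) the permitted window runs from Jul 6, 2014 + 11 = Jul 17, 2014 to Jul 6, 2014 + 32 = Aug 7, 2014; done Aug 3, 2014, which is between those dates.
(2) due by Aug 3, 2014 + 82 days = Oct 24, 2014; completed Aug 5, 2014, before the deadline.
(3) permitted from Aug 5, 2014 + 18 days = Aug 23, 2014 onward; acted on Aug 20, 2014, 3 days prematurely.
That is the first point of non-compliance.

Step 3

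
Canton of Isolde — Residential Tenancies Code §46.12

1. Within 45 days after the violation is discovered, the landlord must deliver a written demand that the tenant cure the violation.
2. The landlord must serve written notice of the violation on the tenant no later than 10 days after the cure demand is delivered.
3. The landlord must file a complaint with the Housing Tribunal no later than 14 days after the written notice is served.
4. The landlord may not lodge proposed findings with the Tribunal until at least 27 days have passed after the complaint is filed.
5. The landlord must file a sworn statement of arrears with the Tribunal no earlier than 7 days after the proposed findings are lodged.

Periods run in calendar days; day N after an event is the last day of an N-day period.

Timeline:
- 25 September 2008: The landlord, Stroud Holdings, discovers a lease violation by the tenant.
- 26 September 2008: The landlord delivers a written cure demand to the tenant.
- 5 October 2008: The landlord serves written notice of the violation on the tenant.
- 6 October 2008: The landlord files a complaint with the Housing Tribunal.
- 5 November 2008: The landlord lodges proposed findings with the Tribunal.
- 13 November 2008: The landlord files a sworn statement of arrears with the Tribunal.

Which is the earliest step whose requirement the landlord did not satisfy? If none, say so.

None — every step was satisfied

Step 1: 45 days after 25 September 2008 (when the violation is discovered) is 9 November 2008; 26 September 2008 is within that limit.
Step 2: 10 days after 26 September 2008 (when the cure demand is delivered) is 6 October 2008; completed 5 October 2008, before the deadline.
Step 3: 14 days after 5 October 2008 (when the written notice is served) is 19 October 2008; completed 6 October 2008, before the deadline.
Step 4: the earliest permitted date is 27 days after 6 October 2008 (when the complaint is filed), i.e. 2 November 2008; done 5 November 2008, after the minimum wait.
Step 5: the earliest permitted date is 7 days after 5 November 2008 (when the proposed findings are lodged), i.e. 12 November 2008; 13 November 2008 is on or after that date.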